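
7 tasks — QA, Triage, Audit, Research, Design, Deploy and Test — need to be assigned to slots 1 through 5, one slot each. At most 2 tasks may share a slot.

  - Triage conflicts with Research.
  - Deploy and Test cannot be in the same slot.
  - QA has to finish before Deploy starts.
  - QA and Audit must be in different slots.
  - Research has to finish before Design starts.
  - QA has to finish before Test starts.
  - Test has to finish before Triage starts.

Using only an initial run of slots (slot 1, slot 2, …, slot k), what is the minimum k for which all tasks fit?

The precedence chain requires at least 3 distinct slots.
With at most 2 per slot and 7 tasks, at least 4 slots are needed.
4 works (last occupied slot: 4): for example Test in 2, Design in 2, Deploy in 3, Research in 1, Triage in 3, QA in 1, Audit in 4.

4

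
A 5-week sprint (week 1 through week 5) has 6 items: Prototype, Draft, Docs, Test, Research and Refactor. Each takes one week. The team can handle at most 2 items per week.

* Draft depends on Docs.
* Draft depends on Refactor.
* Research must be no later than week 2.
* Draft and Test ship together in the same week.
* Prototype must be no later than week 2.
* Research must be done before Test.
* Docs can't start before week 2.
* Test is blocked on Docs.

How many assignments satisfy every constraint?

56

Splitting on Prototype: it can be week 1 (31), week 2 (25). Listing each branch's schedules as (Draft, Docs, Test, Research, Refactor) by week number:
Prototype=week 1: (3,2,3,1,2) (3,2,3,2,1) (4,2,4,1,2) (4,2,4,1,3) (4,2,4,2,1) (4,2,4,2,3) (4,3,4,1,2) (4,3,4,1,3) (4,3,4,2,1) (4,3,4,2,2) (4,3,4,2,3) (5,2,5,1,2) (5,2,5,1,3) (5,2,5,1,4) (5,2,5,2,1) (5,2,5,2,3) (5,2,5,2,4) (5,3,5,1,2) (5,3,5,1,3) (5,3,5,1,4) (5,3,5,2,1) (5,3,5,2,2) (5,3,5,2,3) (5,3,5,2,4) (5,4,5,1,2) (5,4,5,1,3) (5,4,5,1,4) (5,4,5,2,1) (5,4,5,2,2) (5,4,5,2,3) (5,4,5,2,4) — 31.
Prototype=week 2: (3,2,3,1,1) (4,2,4,1,1) (4,2,4,1,3) (4,3,4,1,1) (4,3,4,1,2) (4,3,4,1,3) (4,3,4,2,1) (4,3,4,2,3) (5,2,5,1,1) (5,2,5,1,3) (5,2,5,1,4) (5,3,5,1,1) (5,3,5,1,2) (5,3,5,1,3) (5,3,5,1,4) (5,3,5,2,1) (5,3,5,2,3) (5,3,5,2,4) (5,4,5,1,1) (5,4,5,1,2) (5,4,5,1,3) (5,4,5,1,4) (5,4,5,2,1) (5,4,5,2,3) (5,4,5,2,4) — 25.
Summing: 31 + 25 = 56.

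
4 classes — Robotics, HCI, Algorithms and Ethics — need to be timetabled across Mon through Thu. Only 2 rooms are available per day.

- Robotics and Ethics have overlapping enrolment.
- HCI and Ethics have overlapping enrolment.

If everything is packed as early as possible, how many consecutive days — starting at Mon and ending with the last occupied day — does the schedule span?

2

With at most 2 per day and 4 classes, at least 2 days are needed.
2 works (last occupied day: Tue): for example Ethics -> Tue, Robotics -> Mon, HCI -> Mon, Algorithms -> Tue.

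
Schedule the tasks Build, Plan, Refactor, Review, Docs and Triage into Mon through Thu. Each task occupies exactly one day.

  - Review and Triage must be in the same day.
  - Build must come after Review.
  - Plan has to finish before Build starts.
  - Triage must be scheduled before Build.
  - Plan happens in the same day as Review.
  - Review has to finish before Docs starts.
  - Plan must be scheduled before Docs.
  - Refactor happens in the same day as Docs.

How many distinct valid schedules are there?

Splitting on Build: it can be Tue (3), Wed (5), Thu (6). Listing each branch's schedules as (Plan, Refactor, Review, Docs, Triage):
Build=Tue: (Mon,Tue,Mon,Tue,Mon) (Mon,Wed,Mon,Wed,Mon) (Mon,Thu,Mon,Thu,Mon) — 3.
Build=Wed: (Mon,Tue,Mon,Tue,Mon) (Mon,Wed,Mon,Wed,Mon) (Mon,Thu,Mon,Thu,Mon) (Tue,Wed,Tue,Wed,Tue) (Tue,Thu,Tue,Thu,Tue) — 5.
Build=Thu: (Mon,Tue,Mon,Tue,Mon) (Mon,Wed,Mon,Wed,Mon) (Mon,Thu,Mon,Thu,Mon) (Tue,Wed,Tue,Wed,Tue) (Tue,Thu,Tue,Thu,Tue) (Wed,Thu,Wed,Thu,Wed) — 6.
Summing: 3 + 5 + 6 = 14.

14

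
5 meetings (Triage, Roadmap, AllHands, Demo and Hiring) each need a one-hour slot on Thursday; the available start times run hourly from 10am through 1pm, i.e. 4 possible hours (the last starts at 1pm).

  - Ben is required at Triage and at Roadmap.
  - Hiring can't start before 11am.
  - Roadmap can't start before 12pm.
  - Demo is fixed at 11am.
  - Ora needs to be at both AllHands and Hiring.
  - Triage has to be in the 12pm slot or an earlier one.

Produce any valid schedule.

Hiring -> 11am; Demo -> 11am; Roadmap -> 12pm; Triage -> 10am; AllHands -> 10am

Checking: AllHands(10am) != Hiring(11am); Triage(10am) != Roadmap(12pm); Demo=11am in [11am,11am]; Triage=10am in [10am,12pm]; Roadmap=12pm in [12pm,1pm]; Hiring=11am in [11am,1pm].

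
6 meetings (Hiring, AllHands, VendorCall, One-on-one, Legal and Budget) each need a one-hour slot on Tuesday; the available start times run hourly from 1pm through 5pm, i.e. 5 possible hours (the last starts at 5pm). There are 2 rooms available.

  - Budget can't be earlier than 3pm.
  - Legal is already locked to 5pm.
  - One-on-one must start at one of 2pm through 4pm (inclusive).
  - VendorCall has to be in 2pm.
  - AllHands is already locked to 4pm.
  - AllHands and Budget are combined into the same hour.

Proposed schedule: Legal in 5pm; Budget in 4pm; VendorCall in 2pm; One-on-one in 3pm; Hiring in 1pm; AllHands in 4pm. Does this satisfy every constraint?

Valid

AllHands is already locked to 4pm — holds.
AllHands and Budget are combined into the same hour — holds.
VendorCall has to be in 2pm — holds.
One-on-one must start at one of 2pm through 4pm (inclusive) — holds.
There are 2 rooms available — holds.
Budget can't be earlier than 3pm — holds.
Legal is already locked to 5pm — holds.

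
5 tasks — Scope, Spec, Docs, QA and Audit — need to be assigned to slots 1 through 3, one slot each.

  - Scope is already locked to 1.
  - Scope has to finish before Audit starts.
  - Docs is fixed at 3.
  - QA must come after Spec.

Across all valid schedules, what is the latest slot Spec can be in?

2

Downstream work caps Spec at 2.
Spec at 2 is achievable: Docs=3, QA=3, Audit=2, Spec=2, Scope=1.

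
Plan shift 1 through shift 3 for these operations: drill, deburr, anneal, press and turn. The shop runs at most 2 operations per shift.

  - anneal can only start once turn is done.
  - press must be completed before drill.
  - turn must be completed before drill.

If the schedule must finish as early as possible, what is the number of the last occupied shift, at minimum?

The precedence chain requires at least 2 distinct shifts.
With at most 2 per shift and 5 operations, at least 3 shifts are needed.
3 works (last occupied shift: shift 3): for example anneal -> shift 2, press -> shift 1, deburr -> shift 3, drill -> shift 2, turn -> shift 1.

3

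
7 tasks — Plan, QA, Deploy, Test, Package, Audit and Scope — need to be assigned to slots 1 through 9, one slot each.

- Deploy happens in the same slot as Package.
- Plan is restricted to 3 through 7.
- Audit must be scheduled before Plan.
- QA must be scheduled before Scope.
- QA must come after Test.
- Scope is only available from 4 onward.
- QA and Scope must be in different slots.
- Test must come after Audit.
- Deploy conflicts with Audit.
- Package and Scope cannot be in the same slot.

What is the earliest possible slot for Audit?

Downstream work caps Audit at 6.
Audit at 1 is achievable: Deploy=2; Package=2; Scope=4; QA=3; Audit=1; Plan=3; Test=2.

1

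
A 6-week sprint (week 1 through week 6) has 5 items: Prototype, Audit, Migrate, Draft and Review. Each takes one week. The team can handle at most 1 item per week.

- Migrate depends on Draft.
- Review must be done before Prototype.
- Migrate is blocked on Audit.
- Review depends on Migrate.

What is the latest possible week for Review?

week 5

Precedence pushes Review to at least week 3; downstream work caps Review at week 5.
Review at week 5 is achievable: Migrate -> week 3, Review -> week 5, Audit -> week 1, Draft -> week 2, Prototype -> week 6.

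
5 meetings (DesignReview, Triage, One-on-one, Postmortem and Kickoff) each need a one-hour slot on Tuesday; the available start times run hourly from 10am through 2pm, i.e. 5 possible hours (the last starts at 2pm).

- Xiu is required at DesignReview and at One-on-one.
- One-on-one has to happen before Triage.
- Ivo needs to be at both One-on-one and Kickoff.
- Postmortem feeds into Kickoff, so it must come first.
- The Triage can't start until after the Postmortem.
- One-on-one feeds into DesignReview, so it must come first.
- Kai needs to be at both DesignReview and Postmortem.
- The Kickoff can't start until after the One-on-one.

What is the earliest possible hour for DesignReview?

Precedence pushes DesignReview to at least 11am.
DesignReview at 11am is achievable: Postmortem -> 10am; DesignReview -> 11am; Triage -> 11am; One-on-one -> 10am; Kickoff -> 11am.

11am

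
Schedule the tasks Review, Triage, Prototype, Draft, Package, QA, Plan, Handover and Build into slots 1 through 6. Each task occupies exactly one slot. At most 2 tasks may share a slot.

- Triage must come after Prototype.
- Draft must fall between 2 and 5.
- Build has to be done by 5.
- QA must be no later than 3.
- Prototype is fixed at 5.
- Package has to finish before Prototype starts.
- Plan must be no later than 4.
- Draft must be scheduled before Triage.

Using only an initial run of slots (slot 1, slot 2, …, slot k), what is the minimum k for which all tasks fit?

6

The precedence chain requires at least 3 distinct slots.
With at most 2 per slot and 9 tasks, at least 5 slots are needed.
Propagating the time windows through the other constraints, Triage can't land before 6, so the schedule must run through at least slot 6.
6 works (last occupied slot: 6): for example Prototype -> 5, Handover -> 4, Plan -> 1, Draft -> 2, Package -> 3, QA -> 1, Triage -> 6, Build -> 2, Review -> 3.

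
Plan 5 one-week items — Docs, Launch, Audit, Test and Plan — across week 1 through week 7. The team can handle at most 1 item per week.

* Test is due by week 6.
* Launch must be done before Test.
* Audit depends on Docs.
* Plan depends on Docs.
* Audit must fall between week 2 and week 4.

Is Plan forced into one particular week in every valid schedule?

No

Plan can be week 2 (e.g. Audit in week 3; Docs in week 1; Test in week 5; Plan in week 2; Launch in week 4) or week 3 (e.g. Launch in week 4; Docs in week 1; Test in week 5; Audit in week 2; Plan in week 3).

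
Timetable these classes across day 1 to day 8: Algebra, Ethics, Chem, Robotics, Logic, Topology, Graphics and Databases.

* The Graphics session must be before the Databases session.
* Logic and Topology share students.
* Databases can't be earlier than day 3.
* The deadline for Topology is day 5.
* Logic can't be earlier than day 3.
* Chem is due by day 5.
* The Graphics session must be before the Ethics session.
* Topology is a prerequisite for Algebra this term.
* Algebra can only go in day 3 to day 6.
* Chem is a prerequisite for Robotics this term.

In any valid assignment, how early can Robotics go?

Precedence pushes Robotics to at least day 2.
Robotics at day 2 is achievable: Graphics -> day 1; Algebra -> day 3; Logic -> day 3; Ethics -> day 2; Topology -> day 1; Databases -> day 3; Chem -> day 1; Robotics -> day 2.

day 2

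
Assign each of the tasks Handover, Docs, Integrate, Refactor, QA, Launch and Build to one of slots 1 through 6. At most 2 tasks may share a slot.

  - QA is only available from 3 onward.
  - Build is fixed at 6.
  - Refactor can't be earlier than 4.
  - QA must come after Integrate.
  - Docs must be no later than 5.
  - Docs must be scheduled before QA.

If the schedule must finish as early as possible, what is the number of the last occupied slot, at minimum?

The precedence chain requires at least 2 distinct slots.
With at most 2 per slot and 7 tasks, at least 4 slots are needed.
Build can't be placed before 6, so the schedule must run through at least slot 6.
6 works (last occupied slot: 6): for example Handover -> 2, QA -> 3, Integrate -> 1, Launch -> 2, Docs -> 1, Refactor -> 4, Build -> 6.

slot 6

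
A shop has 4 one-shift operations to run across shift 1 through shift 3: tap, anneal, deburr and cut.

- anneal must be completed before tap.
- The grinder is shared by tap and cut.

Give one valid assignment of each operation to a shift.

anneal=shift 1, cut=shift 1, tap=shift 2, deburr=shift 1

Checking: anneal(shift 1) before tap(shift 2); tap(shift 2) != cut(shift 1).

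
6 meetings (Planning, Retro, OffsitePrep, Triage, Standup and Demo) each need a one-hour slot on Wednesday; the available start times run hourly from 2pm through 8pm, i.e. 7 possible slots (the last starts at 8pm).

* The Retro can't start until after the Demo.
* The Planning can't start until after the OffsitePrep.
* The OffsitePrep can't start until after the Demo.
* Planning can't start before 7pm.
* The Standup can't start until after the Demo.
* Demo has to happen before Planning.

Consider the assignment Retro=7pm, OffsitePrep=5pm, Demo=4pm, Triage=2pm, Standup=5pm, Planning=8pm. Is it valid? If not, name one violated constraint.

Planning can't start before 7pm — holds.
Demo has to happen before Planning — holds.
The Planning can't start until after the OffsitePrep — holds.
The Standup can't start until after the Demo — holds.
The OffsitePrep can't start until after the Demo — holds.
The Retro can't start until after the Demo — holds.

Valid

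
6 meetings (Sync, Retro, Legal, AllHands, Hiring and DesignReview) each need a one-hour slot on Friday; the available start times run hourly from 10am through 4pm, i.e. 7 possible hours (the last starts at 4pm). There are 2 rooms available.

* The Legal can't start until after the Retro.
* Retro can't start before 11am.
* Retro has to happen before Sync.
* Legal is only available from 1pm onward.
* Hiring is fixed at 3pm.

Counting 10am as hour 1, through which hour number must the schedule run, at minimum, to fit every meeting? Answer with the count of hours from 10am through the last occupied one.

6

The precedence chain requires at least 2 distinct hours.
With at most 2 per hour and 6 meetings, at least 3 hours are needed.
Hiring can't be placed before 3pm — that is hour 6 counting from 10am — so the schedule must run through at least 6 hours.
6 works (last occupied hour: 3pm): for example Retro in 11am, AllHands in 10am, Sync in 12pm, Legal in 1pm, DesignReview in 10am, Hiring in 3pm.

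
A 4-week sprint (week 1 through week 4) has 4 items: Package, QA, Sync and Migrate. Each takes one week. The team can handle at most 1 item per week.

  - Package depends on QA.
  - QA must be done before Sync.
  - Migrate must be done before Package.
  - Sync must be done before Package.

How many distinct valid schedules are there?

3

Enumerating: Migrate -> week 3, Sync -> week 2, Package -> week 4, QA -> week 1 | Sync -> week 3, QA -> week 1, Package -> week 4, Migrate -> week 2 | QA=week 2, Package=week 4, Sync=week 3, Migrate=week 1.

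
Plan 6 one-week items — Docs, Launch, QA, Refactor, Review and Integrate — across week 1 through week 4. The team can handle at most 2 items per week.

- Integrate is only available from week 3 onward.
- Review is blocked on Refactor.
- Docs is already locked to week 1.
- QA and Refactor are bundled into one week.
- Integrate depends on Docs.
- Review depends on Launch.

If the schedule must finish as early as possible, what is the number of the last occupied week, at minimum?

week 3

The precedence chain requires at least 2 distinct weeks.
With at most 2 per week and 6 tasks, at least 3 weeks are needed.
Integrate can't be placed before week 3, so the schedule must run through at least week 3.
3 works (last occupied week: week 3): for example Review in week 3; QA in week 2; Docs in week 1; Integrate in week 3; Refactor in week 2; Launch in week 1.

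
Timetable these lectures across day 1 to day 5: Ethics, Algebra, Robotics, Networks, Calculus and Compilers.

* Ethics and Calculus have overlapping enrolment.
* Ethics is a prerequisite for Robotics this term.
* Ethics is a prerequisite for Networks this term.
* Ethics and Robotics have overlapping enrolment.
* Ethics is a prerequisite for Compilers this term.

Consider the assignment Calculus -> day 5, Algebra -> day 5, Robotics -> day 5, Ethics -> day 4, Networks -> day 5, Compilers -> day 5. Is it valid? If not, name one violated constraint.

Ethics is a prerequisite for Compilers this term — holds.
Ethics is a prerequisite for Robotics this term — holds.
Ethics and Robotics have overlapping enrolment — holds.
Ethics is a prerequisite for Networks this term — holds.
Ethics and Calculus have overlapping enrolment — holds.

Yes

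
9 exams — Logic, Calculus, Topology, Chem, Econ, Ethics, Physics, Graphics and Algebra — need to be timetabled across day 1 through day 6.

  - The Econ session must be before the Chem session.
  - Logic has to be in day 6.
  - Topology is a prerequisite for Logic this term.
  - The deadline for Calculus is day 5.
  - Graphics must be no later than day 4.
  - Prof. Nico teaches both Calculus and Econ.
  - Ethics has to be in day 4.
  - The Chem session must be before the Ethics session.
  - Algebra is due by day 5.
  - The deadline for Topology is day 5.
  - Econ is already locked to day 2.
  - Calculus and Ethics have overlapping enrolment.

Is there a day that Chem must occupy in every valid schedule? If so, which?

day 3

Econ is fixed at day 2 and must come before Chem, so Chem is at least day 3.
Ethics is fixed at day 4 and must come after Chem, so Chem is at most day 3.
So Chem must be day 3.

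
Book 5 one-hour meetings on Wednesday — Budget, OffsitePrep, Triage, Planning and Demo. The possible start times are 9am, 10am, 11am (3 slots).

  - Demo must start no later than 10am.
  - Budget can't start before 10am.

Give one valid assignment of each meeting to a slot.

Budget=10am, Demo=9am, Planning=9am, OffsitePrep=9am, Triage=9am

Checking: Budget=10am in [10am,11am]; Demo=9am in [9am,10am].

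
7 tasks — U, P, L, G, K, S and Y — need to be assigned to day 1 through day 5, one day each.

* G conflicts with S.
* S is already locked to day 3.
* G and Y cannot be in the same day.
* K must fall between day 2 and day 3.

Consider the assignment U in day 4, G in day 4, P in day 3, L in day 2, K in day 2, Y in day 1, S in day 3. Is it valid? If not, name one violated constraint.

G and Y cannot be in the same day — holds.
S is already locked to day 3 — holds.
K must fall between day 2 and day 3 — holds.
G conflicts with S — holds.

Valid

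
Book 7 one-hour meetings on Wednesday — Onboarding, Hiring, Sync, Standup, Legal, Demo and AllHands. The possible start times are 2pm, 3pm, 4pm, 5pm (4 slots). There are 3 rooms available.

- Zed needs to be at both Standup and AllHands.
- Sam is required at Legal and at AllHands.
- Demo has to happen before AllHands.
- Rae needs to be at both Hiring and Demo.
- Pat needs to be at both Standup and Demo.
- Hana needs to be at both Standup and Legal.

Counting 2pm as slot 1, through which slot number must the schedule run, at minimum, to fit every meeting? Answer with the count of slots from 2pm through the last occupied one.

3 slots

The precedence chain requires at least 2 distinct slots.
With at most 3 per slot and 7 meetings, at least 3 slots are needed.
3 works (last occupied slot: 4pm): for example Hiring -> 3pm; AllHands -> 3pm; Sync -> 3pm; Demo -> 2pm; Legal -> 2pm; Onboarding -> 2pm; Standup -> 4pm.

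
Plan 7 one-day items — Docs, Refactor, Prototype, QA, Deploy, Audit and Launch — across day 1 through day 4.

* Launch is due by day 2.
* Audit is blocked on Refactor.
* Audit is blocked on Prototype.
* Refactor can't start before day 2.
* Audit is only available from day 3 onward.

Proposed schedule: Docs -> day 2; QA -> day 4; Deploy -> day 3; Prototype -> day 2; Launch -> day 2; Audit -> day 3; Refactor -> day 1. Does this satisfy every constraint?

Launch is due by day 2 — holds.
Audit is blocked on Prototype — holds.
Audit is only available from day 3 onward — holds.
Audit is blocked on Refactor — holds.
Refactor can't start before day 2 — violated.

Invalid. Refactor can't start before day 2.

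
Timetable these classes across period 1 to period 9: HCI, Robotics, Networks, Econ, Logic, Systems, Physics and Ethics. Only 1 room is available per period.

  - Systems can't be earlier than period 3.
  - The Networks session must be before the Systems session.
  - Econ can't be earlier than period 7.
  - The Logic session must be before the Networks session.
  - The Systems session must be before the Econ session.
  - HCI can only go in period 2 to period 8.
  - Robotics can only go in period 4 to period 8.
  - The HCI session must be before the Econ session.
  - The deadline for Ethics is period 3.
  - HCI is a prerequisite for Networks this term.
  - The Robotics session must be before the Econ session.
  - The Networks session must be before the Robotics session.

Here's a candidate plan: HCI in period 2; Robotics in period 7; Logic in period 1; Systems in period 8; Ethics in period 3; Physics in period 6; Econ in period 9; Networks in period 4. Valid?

HCI can only go in period 2 to period 8 — holds.
The Robotics session must be before the Econ session — holds.
The HCI session must be before the Econ session — holds.
The Systems session must be before the Econ session — holds.
The Networks session must be before the Robotics session — holds.
HCI is a prerequisite for Networks this term — holds.
Systems can't be earlier than period 3 — holds.
Only 1 room is available per period — holds.
Econ can't be earlier than period 7 — holds.
The deadline for Ethics is period 3 — holds.
The Logic session must be before the Networks session — holds.
Robotics can only go in period 4 to period 8 — holds.
The Networks session must be before the Systems session — holds.

Yes, all constraints hold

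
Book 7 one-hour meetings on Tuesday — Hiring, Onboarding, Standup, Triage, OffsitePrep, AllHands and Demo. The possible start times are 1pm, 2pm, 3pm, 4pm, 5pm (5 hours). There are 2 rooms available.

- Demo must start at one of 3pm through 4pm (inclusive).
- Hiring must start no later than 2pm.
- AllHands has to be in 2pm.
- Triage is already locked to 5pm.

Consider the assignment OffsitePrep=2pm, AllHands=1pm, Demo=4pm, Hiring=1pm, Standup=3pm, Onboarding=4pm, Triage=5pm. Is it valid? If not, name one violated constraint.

Invalid. AllHands has to be in 2pm.

Hiring must start no later than 2pm — holds.
Demo must start at one of 3pm through 4pm (inclusive) — holds.
Triage is already locked to 5pm — holds.
There are 2 rooms available — holds.
AllHands has to be in 2pm — violated.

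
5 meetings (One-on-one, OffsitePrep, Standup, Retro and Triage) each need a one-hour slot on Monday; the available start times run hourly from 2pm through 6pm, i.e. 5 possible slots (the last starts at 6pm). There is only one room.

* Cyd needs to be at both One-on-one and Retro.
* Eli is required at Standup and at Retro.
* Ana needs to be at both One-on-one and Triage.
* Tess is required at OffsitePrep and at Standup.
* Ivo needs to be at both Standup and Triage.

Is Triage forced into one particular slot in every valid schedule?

No

Triage can be 2pm (e.g. OffsitePrep in 4pm; One-on-one in 3pm; Triage in 2pm; Standup in 5pm; Retro in 6pm) or 3pm (e.g. One-on-one -> 2pm; OffsitePrep -> 4pm; Retro -> 6pm; Triage -> 3pm; Standup -> 5pm).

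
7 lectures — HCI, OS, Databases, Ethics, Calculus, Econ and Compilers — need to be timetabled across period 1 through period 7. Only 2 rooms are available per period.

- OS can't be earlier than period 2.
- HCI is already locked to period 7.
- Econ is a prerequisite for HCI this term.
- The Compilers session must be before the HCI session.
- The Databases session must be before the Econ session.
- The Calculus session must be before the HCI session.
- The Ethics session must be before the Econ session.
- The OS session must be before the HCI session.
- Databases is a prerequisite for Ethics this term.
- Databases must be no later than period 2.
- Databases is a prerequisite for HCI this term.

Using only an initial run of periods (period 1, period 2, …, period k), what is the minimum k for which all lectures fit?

The precedence chain requires at least 4 distinct periods.
With at most 2 per period and 7 lectures, at least 4 periods are needed.
HCI can't be placed before period 7, so the schedule must run through at least period 7.
7 works (last occupied period: period 7): for example Econ=period 3, Compilers=period 3, Databases=period 1, Calculus=period 1, OS=period 2, Ethics=period 2, HCI=period 7.

7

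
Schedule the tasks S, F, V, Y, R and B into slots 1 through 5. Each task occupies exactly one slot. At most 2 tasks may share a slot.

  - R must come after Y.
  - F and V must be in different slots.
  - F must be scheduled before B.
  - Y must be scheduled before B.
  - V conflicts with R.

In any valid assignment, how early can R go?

2

Precedence pushes R to at least 2.
R at 2 is achievable: S -> 3, R -> 2, F -> 1, B -> 2, V -> 3, Y -> 1.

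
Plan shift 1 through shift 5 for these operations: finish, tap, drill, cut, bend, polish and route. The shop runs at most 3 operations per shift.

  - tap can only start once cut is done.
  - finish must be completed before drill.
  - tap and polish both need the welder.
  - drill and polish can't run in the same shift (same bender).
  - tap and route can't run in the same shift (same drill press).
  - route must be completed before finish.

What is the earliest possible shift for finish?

Precedence pushes finish to at least shift 2; downstream work caps finish at shift 4.
finish at shift 2 is achievable: route -> shift 1; bend -> shift 1; drill -> shift 3; polish -> shift 4; finish -> shift 2; tap -> shift 2; cut -> shift 1.

shift 2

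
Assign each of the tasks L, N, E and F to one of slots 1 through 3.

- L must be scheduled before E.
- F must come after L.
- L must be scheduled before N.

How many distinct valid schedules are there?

9

Splitting on L: it can be 1 (8), 2 (1). Listing each branch's schedules as (N, E, F):
L=1: (2,2,2) (2,2,3) (2,3,2) (2,3,3) (3,2,2) (3,2,3) (3,3,2) (3,3,3) — 8.
L=2: (3,3,3) — 1.
Summing: 8 + 1 = 9.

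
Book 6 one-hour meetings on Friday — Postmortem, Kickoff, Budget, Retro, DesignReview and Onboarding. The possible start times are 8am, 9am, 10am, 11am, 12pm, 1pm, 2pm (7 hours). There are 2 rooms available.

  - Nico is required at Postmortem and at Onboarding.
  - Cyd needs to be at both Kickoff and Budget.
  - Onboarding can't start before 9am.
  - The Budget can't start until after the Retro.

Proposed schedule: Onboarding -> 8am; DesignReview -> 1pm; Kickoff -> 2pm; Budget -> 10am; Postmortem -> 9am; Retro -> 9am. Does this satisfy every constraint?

The Budget can't start until after the Retro — holds.
There are 2 rooms available — holds.
Nico is required at Postmortem and at Onboarding — holds.
Cyd needs to be at both Kickoff and Budget — holds.
Onboarding can't start before 9am — violated.

No. Onboarding can't start before 9am is not satisfied.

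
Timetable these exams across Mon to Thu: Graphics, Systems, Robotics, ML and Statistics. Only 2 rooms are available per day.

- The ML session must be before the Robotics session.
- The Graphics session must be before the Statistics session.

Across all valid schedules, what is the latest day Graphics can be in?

Downstream work caps Graphics at Wed.
Graphics at Wed is achievable: Systems=Mon, Statistics=Thu, ML=Mon, Robotics=Tue, Graphics=Wed.

Wed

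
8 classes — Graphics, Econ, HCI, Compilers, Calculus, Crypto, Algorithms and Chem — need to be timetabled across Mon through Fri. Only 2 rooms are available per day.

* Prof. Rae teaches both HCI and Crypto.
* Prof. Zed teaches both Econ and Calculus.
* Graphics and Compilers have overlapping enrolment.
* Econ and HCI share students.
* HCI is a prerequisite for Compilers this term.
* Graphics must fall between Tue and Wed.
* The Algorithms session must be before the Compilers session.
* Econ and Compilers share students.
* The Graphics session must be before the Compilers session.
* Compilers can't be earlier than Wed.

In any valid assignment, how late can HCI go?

Thu

Downstream work caps HCI at Thu.
HCI at Thu is achievable: Crypto=Wed, HCI=Thu, Chem=Wed, Graphics=Tue, Econ=Mon, Algorithms=Mon, Compilers=Fri, Calculus=Tue.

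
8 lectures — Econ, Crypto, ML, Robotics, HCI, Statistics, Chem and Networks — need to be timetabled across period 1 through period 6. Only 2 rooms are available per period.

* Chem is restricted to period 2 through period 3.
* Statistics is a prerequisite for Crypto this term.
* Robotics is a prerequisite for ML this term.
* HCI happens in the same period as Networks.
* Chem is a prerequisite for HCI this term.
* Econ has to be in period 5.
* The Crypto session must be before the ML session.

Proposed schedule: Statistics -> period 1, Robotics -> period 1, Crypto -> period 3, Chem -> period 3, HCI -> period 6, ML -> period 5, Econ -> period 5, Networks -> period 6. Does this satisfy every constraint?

Valid

Only 2 rooms are available per period — holds.
Robotics is a prerequisite for ML this term — holds.
Econ has to be in period 5 — holds.
Chem is a prerequisite for HCI this term — holds.
HCI happens in the same period as Networks — holds.
Chem is restricted to period 2 through period 3 — holds.
Statistics is a prerequisite for Crypto this term — holds.
The Crypto session must be before the ML session — holds.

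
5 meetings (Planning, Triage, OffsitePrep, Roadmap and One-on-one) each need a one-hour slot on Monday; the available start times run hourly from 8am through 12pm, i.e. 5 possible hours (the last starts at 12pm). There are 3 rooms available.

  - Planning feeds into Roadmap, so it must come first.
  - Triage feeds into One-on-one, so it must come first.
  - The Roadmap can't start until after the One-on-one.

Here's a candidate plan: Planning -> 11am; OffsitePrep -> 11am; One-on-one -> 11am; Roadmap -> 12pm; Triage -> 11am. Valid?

No. There are 3 rooms available is not satisfied.

The Roadmap can't start until after the One-on-one — holds.
There are 3 rooms available — violated.
Planning feeds into Roadmap, so it must come first — holds.
Triage feeds into One-on-one, so it must come first — violated.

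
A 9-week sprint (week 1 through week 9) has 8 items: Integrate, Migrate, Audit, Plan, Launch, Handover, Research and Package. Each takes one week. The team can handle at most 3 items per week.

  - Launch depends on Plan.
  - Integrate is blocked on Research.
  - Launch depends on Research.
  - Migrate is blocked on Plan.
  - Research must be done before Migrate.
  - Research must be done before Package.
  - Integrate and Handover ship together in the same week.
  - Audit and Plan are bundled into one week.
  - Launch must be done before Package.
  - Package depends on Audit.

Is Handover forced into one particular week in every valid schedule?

Handover can be week 2 (e.g. Plan in week 1, Audit in week 1, Package in week 3, Research in week 1, Handover in week 2, Launch in week 2, Integrate in week 2, Migrate in week 3) or week 3 (e.g. Handover -> week 3; Migrate -> week 2; Research -> week 1; Package -> week 3; Launch -> week 2; Plan -> week 1; Integrate -> week 3; Audit -> week 1).

No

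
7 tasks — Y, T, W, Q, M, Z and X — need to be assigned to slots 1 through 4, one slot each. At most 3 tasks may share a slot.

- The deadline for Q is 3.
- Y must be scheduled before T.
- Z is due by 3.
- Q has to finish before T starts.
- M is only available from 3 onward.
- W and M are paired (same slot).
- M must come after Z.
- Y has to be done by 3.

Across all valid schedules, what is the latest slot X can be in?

X at 4 is achievable: X in 4; T in 2; Q in 1; M in 3; Z in 1; Y in 1; W in 3.

4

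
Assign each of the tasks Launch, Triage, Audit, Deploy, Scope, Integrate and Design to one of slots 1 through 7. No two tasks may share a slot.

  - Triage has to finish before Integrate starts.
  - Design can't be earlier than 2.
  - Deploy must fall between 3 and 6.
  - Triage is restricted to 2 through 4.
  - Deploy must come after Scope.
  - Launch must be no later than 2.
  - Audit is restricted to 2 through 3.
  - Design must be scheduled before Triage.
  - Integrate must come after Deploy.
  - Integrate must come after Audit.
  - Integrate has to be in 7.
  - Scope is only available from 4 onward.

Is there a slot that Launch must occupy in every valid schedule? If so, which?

Launch's own window allows nothing later than 2.
So Launch is pinned to 1.

1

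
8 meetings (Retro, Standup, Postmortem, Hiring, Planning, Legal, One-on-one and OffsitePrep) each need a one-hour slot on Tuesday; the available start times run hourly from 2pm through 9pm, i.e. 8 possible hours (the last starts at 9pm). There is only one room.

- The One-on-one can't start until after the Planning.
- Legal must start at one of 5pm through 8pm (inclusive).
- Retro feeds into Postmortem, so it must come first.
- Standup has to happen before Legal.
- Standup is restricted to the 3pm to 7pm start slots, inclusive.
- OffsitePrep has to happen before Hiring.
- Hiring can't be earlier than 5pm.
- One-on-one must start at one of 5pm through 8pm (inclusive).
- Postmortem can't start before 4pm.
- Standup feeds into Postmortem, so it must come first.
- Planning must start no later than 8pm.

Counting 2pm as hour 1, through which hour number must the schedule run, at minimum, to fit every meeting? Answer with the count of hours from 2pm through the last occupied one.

8

The precedence chain requires at least 2 distinct hours.
With at most 1 per hour and 8 meetings, at least 8 hours are needed.
Hiring can't be placed before 5pm — that is hour 4 counting from 2pm — so the schedule must run through at least 4 hours.
8 works (last occupied hour: 9pm): for example Postmortem -> 9pm, Hiring -> 7pm, Retro -> 8pm, One-on-one -> 6pm, Legal -> 5pm, Standup -> 3pm, OffsitePrep -> 4pm, Planning -> 2pm.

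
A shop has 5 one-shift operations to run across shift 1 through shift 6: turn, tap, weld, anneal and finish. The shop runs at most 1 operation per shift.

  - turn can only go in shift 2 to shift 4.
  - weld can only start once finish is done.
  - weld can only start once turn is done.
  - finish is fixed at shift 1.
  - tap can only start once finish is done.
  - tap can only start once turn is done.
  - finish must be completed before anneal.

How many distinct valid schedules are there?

Splitting on turn: it can be shift 2 (24), shift 3 (12), shift 4 (4). Listing each branch's schedules as (tap, weld, anneal, finish) by shift number:
turn=shift 2: (3,4,5,1) (3,4,6,1) (3,5,4,1) (3,5,6,1) (3,6,4,1) (3,6,5,1) (4,3,5,1) (4,3,6,1) (4,5,3,1) (4,5,6,1) (4,6,3,1) (4,6,5,1) (5,3,4,1) (5,3,6,1) (5,4,3,1) (5,4,6,1) (5,6,3,1) (5,6,4,1) (6,3,4,1) (6,3,5,1) (6,4,3,1) (6,4,5,1) (6,5,3,1) (6,5,4,1) — 24.
turn=shift 3: (4,5,2,1) (4,5,6,1) (4,6,2,1) (4,6,5,1) (5,4,2,1) (5,4,6,1) (5,6,2,1) (5,6,4,1) (6,4,2,1) (6,4,5,1) (6,5,2,1) (6,5,4,1) — 12.
turn=shift 4: (5,6,2,1) (5,6,3,1) (6,5,2,1) (6,5,3,1) — 4.
Summing: 24 + 12 + 4 = 40.

40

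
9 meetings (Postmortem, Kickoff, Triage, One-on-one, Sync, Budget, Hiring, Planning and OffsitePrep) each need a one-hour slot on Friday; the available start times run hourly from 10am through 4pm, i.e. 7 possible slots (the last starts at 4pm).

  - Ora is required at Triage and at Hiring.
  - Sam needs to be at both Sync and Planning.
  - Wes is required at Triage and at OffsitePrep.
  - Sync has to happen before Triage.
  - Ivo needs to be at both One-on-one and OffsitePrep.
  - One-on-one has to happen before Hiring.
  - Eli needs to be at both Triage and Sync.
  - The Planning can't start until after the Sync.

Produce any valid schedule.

Hiring in 12pm, Planning in 11am, Budget in 10am, Triage in 11am, Sync in 10am, OffsitePrep in 12pm, One-on-one in 10am, Postmortem in 10am, Kickoff in 10am

Checking: One-on-one(10am) before Hiring(12pm); Sync(10am) before Planning(11am); Sync(10am) before Triage(11am); One-on-one(10am) != OffsitePrep(12pm); Sync(10am) != Planning(11am); Triage(11am) != OffsitePrep(12pm); Triage(11am) != Hiring(12pm); Triage(11am) != Sync(10am).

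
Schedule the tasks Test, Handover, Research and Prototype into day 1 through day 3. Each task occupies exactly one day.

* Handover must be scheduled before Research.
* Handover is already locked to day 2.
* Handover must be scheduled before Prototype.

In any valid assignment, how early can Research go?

Precedence pushes Research to at least day 3.
Research at day 3 is achievable: Research=day 3; Test=day 1; Prototype=day 3; Handover=day 2.

day 3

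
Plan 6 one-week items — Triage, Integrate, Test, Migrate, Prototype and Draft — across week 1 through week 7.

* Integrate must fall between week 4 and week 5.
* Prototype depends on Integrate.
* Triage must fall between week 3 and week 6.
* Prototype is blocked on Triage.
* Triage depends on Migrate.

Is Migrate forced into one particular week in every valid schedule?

Migrate can be week 1 (e.g. Draft in week 1; Prototype in week 5; Integrate in week 4; Test in week 1; Migrate in week 1; Triage in week 3) or week 2 (e.g. Migrate -> week 2; Integrate -> week 4; Test -> week 1; Prototype -> week 5; Triage -> week 3; Draft -> week 1).

No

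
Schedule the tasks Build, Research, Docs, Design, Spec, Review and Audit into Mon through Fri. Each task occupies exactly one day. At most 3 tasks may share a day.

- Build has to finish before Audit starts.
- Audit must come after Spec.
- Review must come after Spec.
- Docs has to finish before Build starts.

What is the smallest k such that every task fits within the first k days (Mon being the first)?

The precedence chain requires at least 3 distinct days.
With at most 3 per day and 7 tasks, at least 3 days are needed.
3 works (last occupied day: Wed): for example Audit -> Wed, Docs -> Mon, Spec -> Mon, Research -> Mon, Build -> Tue, Review -> Tue, Design -> Tue.

3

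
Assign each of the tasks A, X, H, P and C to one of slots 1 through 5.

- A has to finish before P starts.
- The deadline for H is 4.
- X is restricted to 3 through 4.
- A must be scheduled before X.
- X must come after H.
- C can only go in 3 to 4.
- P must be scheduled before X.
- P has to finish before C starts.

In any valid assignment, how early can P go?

Precedence pushes P to at least 2; downstream work caps P at 3.
P at 2 is achievable: A=1, X=3, P=2, H=1, C=3.

2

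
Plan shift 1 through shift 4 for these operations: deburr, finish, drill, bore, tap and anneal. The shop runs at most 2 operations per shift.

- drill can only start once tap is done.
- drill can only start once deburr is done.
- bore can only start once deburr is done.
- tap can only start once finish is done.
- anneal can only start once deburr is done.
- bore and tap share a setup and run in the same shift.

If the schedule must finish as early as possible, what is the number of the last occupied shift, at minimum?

3

The precedence chain requires at least 3 distinct shifts.
With at most 2 per shift and 6 operations, at least 3 shifts are needed.
3 works (last occupied shift: shift 3): for example tap -> shift 2, anneal -> shift 3, drill -> shift 3, bore -> shift 2, finish -> shift 1, deburr -> shift 1.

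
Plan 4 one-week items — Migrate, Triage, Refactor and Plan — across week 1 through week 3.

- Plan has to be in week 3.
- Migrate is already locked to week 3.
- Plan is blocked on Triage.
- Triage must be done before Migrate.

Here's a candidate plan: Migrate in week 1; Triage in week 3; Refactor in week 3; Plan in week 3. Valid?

Migrate is already locked to week 3 — violated.
Plan is blocked on Triage — violated.
Triage must be done before Migrate — violated.
Plan has to be in week 3 — holds.

Invalid. Triage must be done before Migrate.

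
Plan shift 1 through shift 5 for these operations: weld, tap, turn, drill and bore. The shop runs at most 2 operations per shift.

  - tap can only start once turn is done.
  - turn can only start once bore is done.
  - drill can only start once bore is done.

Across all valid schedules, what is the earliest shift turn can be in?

Precedence pushes turn to at least shift 2; downstream work caps turn at shift 4.
turn at shift 2 is achievable: weld -> shift 1; drill -> shift 2; bore -> shift 1; tap -> shift 3; turn -> shift 2.

shift 2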